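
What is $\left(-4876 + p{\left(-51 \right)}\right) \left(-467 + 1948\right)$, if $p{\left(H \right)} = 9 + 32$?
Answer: $-7160635$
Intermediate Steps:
$p{\left(H \right)} = 41$
$\left(-4876 + p{\left(-51 \right)}\right) \left(-467 + 1948\right) = \left(-4876 + 41\right) \left(-467 + 1948\right) = \left(-4835\right) 1481 = -7160635$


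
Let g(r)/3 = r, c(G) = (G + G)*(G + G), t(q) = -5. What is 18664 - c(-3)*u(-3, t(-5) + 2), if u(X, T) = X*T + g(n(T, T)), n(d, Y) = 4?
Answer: 17908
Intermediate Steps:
c(G) = 4*G**2 (c(G) = (2*G)*(2*G) = 4*G**2)
g(r) = 3*r
u(X, T) = 12 + T*X (u(X, T) = X*T + 3*4 = T*X + 12 = 12 + T*X)
18664 - c(-3)*u(-3, t(-5) + 2) = 18664 - 4*(-3)**2*(12 + (-5 + 2)*(-3)) = 18664 - 4*9*(12 - 3*(-3)) = 18664 - 36*(12 + 9) = 18664 - 36*21 = 18664 - 1*756 = 18664 - 756 = 17908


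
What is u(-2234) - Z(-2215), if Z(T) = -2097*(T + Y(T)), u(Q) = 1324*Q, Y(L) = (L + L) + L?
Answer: -21537236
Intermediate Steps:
Y(L) = 3*L (Y(L) = 2*L + L = 3*L)
Z(T) = -8388*T (Z(T) = -2097*(T + 3*T) = -8388*T)
u(-2234) - Z(-2215) = 1324*(-2234) - (-8388)*(-2215) = -2957816 - 1*18579420 = -2957816 - 18579420 = -21537236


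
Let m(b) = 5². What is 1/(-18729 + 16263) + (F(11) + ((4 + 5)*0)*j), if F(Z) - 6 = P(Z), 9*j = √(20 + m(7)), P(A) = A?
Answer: 41921/2466 ≈ 17.000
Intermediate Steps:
m(b) = 25
j = √5/3 (j = √(20 + 25)/9 = √45/9 = (3*√5)/9 = √5/3 ≈ 0.74536)
F(Z) = 6 + Z
1/(-18729 + 16263) + (F(11) + ((4 + 5)*0)*j) = 1/(-18729 + 16263) + ((6 + 11) + ((4 + 5)*0)*(√5/3)) = 1/(-2466) + (17 + (9*0)*(√5/3)) = -1/2466 + (17 + 0*(√5/3)) = -1/2466 + (17 + 0) = -1/2466 + 17 = 41921/2466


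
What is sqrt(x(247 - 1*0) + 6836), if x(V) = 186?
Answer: sqrt(7022) ≈ 83.797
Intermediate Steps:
sqrt(x(247 - 1*0) + 6836) = sqrt(186 + 6836) = sqrt(7022)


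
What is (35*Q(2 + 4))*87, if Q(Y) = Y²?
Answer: 109620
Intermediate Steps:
(35*Q(2 + 4))*87 = (35*(2 + 4)²)*87 = (35*6²)*87 = (35*36)*87 = 1260*87 = 109620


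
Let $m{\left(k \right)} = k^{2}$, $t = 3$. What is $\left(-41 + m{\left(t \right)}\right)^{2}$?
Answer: $1024$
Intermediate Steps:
$\left(-41 + m{\left(t \right)}\right)^{2} = \left(-41 + 3^{2}\right)^{2} = \left(-41 + 9\right)^{2} = \left(-32\right)^{2} = 1024$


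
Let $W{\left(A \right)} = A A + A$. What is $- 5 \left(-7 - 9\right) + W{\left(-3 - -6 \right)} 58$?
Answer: $776$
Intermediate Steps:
$W{\left(A \right)} = A + A^{2}$ ($W{\left(A \right)} = A^{2} + A = A + A^{2}$)
$- 5 \left(-7 - 9\right) + W{\left(-3 - -6 \right)} 58 = - 5 \left(-7 - 9\right) + \left(-3 - -6\right) \left(1 - -3\right) 58 = \left(-5\right) \left(-16\right) + \left(-3 + 6\right) \left(1 + \left(-3 + 6\right)\right) 58 = 80 + 3 \left(1 + 3\right) 58 = 80 + 3 \cdot 4 \cdot 58 = 80 + 12 \cdot 58 = 80 + 696 = 776$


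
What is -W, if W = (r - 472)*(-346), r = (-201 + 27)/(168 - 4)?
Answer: -6710843/41 ≈ -1.6368e+5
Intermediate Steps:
r = -87/82 (r = -174/164 = -174*1/164 = -87/82 ≈ -1.0610)
W = 6710843/41 (W = (-87/82 - 472)*(-346) = -38791/82*(-346) = 6710843/41 ≈ 1.6368e+5)
-W = -1*6710843/41 = -6710843/41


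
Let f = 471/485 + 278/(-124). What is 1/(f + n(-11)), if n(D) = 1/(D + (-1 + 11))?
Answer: -30070/68283 ≈ -0.44037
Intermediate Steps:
n(D) = 1/(10 + D) (n(D) = 1/(D + 10) = 1/(10 + D))
f = -38213/30070 (f = 471*(1/485) + 278*(-1/124) = 471/485 - 139/62 = -38213/30070 ≈ -1.2708)
1/(f + n(-11)) = 1/(-38213/30070 + 1/(10 - 11)) = 1/(-38213/30070 + 1/(-1)) = 1/(-38213/30070 - 1) = 1/(-68283/30070) = -30070/68283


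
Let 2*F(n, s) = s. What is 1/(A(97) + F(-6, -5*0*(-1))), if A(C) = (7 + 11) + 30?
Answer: 1/48 ≈ 0.020833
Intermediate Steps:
A(C) = 48 (A(C) = 18 + 30 = 48)
F(n, s) = s/2
1/(A(97) + F(-6, -5*0*(-1))) = 1/(48 + (-5*0*(-1))/2) = 1/(48 + (0*(-1))/2) = 1/(48 + (½)*0) = 1/(48 + 0) = 1/48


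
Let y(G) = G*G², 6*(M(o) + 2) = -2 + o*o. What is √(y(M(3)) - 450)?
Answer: 5*I*√23358/36 ≈ 21.227*I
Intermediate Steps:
M(o) = -7/3 + o²/6 (M(o) = -2 + (-2 + o*o)/6 = -2 + (-2 + o²)/6 = -2 + (-⅓ + o²/6) = -7/3 + o²/6)
y(G) = G³
√(y(M(3)) - 450) = √((-7/3 + (⅙)*3²)³ - 450) = √((-7/3 + (⅙)*9)³ - 450) = √((-7/3 + 3/2)³ - 450) = √((-⅚)³ - 450) = √(-125/216 - 450) = √(-97325/216) = 5*I*√23358/36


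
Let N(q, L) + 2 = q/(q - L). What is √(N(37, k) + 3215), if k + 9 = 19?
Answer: 2*√65091/9 ≈ 56.695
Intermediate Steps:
k = 10 (k = -9 + 19 = 10)
N(q, L) = -2 + q/(q - L)
√(N(37, k) + 3215) = √((37 - 2*10)/(10 - 1*37) + 3215) = √((37 - 20)/(10 - 37) + 3215) = √(17/(-27) + 3215) = √(-1/27*17 + 3215) = √(-17/27 + 3215) = √(86788/27) = 2*√65091/9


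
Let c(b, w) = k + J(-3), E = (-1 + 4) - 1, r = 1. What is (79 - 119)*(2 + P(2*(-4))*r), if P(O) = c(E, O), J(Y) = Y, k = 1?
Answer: 0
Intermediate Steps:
E = 2 (E = 3 - 1 = 2)
c(b, w) = -2 (c(b, w) = 1 - 3 = -2)
P(O) = -2
(79 - 119)*(2 + P(2*(-4))*r) = (79 - 119)*(2 - 2*1) = -40*(2 - 2) = -40*0 = 0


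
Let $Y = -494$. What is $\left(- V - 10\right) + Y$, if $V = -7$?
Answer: $-497$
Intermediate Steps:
$\left(- V - 10\right) + Y = \left(\left(-1\right) \left(-7\right) - 10\right) - 494 = \left(7 - 10\right) - 494 = -3 - 494 = -497$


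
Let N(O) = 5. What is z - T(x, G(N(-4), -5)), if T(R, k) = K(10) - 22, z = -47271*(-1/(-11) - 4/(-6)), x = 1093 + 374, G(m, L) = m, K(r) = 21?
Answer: -393914/11 ≈ -35810.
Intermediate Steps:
x = 1467
z = -393925/11 (z = -47271*(-1*(-1/11) - 4*(-⅙)) = -47271*(1/11 + ⅔) = -47271*25/33 = -393925/11 ≈ -35811.)
T(R, k) = -1 (T(R, k) = 21 - 22 = -1)
z - T(x, G(N(-4), -5)) = -393925/11 - 1*(-1) = -393925/11 + 1 = -393914/11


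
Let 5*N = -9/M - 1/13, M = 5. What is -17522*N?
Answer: 2137684/325 ≈ 6577.5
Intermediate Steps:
N = -122/325 (N = (-9/5 - 1/13)/5 = (⅕)*(-122/65) = -122/325 ≈ -0.37538)
-17522*N = -17522*(-122/325) = 2137684/325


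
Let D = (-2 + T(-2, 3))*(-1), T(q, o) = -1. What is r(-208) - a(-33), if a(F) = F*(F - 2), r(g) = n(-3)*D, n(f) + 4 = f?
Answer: -1176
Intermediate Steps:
n(f) = -4 + f
D = 3 (D = (-2 - 1)*(-1) = -3*(-1) = 3)
r(g) = -21 (r(g) = (-4 - 3)*3 = -7*3 = -21)
a(F) = F*(-2 + F)
r(-208) - a(-33) = -21 - (-33)*(-2 - 33) = -21 - (-33)*(-35) = -21 - 1*1155 = -21 - 1155 = -1176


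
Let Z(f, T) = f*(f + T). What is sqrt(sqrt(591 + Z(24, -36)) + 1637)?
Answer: sqrt(1637 + sqrt(303)) ≈ 40.674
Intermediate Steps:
Z(f, T) = f*(T + f)
sqrt(sqrt(591 + Z(24, -36)) + 1637) = sqrt(sqrt(591 + 24*(-36 + 24)) + 1637) = sqrt(sqrt(591 + 24*(-12)) + 1637) = sqrt(sqrt(591 - 288) + 1637) = sqrt(sqrt(303) + 1637) = sqrt(1637 + sqrt(303))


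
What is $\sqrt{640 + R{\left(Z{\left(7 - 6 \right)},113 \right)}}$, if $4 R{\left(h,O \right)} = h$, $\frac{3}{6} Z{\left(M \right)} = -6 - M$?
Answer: $\frac{\sqrt{2546}}{2} \approx 25.229$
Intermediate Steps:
$Z{\left(M \right)} = -12 - 2 M$ ($Z{\left(M \right)} = 2 \left(-6 - M\right) = -12 - 2 M$)
$R{\left(h,O \right)} = \frac{h}{4}$
$\sqrt{640 + R{\left(Z{\left(7 - 6 \right)},113 \right)}} = \sqrt{640 + \frac{-12 - 2 \left(7 - 6\right)}{4}} = \sqrt{640 + \frac{-12 - 2}{4}} = \sqrt{640 + \frac{1}{4} \left(-14\right)} = \sqrt{640 - \frac{7}{2}} = \sqrt{\frac{1273}{2}} = \frac{\sqrt{2546}}{2}$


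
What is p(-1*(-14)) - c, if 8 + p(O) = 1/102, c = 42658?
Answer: -4351931/102 ≈ -42666.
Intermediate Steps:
p(O) = -815/102 (p(O) = -8 + 1/102 = -815/102)
p(-1*(-14)) - c = -815/102 - 1*42658 = -815/102 - 42658 = -4351931/102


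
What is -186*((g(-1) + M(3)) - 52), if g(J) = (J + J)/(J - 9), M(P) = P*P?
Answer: 39804/5 ≈ 7960.8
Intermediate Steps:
M(P) = P²
g(J) = 2*J/(-9 + J) (g(J) = (2*J)/(-9 + J) = 2*J/(-9 + J))
-186*((g(-1) + M(3)) - 52) = -186*((2*(-1)/(-9 - 1) + 3²) - 52) = -186*((2*(-1)/(-10) + 9) - 52) = -186*((2*(-1)*(-⅒) + 9) - 52) = -186*((⅕ + 9) - 52) = -186*(46/5 - 52) = -186*(-214/5) = 39804/5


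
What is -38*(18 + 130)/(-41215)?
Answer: 5624/41215 ≈ 0.13646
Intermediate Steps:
-38*(18 + 130)/(-41215) = -38*148*(-1/41215) = -5624*(-1/41215) = 5624/41215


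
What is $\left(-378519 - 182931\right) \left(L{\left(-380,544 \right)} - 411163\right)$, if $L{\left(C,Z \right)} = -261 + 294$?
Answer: $230828938500$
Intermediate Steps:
$L{\left(C,Z \right)} = 33$
$\left(-378519 - 182931\right) \left(L{\left(-380,544 \right)} - 411163\right) = \left(-378519 - 182931\right) \left(33 - 411163\right) = \left(-561450\right) \left(-411130\right) = 230828938500$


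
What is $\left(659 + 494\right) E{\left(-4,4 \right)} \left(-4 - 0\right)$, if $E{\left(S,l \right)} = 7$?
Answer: $-32284$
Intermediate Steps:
$\left(659 + 494\right) E{\left(-4,4 \right)} \left(-4 - 0\right) = \left(659 + 494\right) 7 \left(-4 - 0\right) = 1153 \cdot 7 \left(-4 + 0\right) = 1153 \cdot 7 \left(-4\right) = 1153 \left(-28\right) = -32284$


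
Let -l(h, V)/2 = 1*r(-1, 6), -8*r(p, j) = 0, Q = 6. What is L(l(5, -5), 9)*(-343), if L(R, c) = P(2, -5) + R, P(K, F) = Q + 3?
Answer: -3087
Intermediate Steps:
r(p, j) = 0 (r(p, j) = -⅛*0 = 0)
P(K, F) = 9 (P(K, F) = 6 + 3 = 9)
l(h, V) = 0 (l(h, V) = -2*0 = 0)
L(R, c) = 9 + R
L(l(5, -5), 9)*(-343) = (9 + 0)*(-343) = 9*(-343) = -3087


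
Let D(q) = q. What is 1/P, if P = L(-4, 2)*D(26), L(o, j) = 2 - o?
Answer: 1/156 ≈ 0.0064103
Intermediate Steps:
P = 156 (P = (2 - 1*(-4))*26 = (2 + 4)*26 = 6*26 = 156)
1/P = 1/156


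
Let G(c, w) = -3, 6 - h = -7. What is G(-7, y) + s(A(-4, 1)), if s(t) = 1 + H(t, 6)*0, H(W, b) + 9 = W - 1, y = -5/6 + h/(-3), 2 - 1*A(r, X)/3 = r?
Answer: -2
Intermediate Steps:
h = 13 (h = 6 - 1*(-7) = 6 + 7 = 13)
A(r, X) = 6 - 3*r
y = -31/6 (y = -5/6 + 13/(-3) = -5*1/6 + 13*(-1/3) = -5/6 - 13/3 = -31/6 ≈ -5.1667)
H(W, b) = -10 + W (H(W, b) = -9 + (W - 1) = -9 + (-1 + W) = -10 + W)
s(t) = 1 (s(t) = 1 + (-10 + t)*0 = 1 + 0 = 1)
G(-7, y) + s(A(-4, 1)) = -3 + 1 = -2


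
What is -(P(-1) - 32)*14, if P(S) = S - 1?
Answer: 476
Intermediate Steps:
P(S) = -1 + S
-(P(-1) - 32)*14 = -((-1 - 1) - 32)*14 = -(-2 - 32)*14 = -(-34)*14 = -1*(-476) = 476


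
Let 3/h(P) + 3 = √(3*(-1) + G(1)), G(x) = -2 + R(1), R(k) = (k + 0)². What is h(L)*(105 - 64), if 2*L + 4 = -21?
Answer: -369/13 - 246*I/13 ≈ -28.385 - 18.923*I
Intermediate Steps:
R(k) = k²
L = -25/2 (L = -2 + (½)*(-21) = -2 - 21/2 = -25/2 ≈ -12.500)
G(x) = -1 (G(x) = -2 + 1² = -2 + 1 = -1)
h(P) = 3*(-3 - 2*I)/13 (h(P) = 3/(-3 + √(3*(-1) - 1)) = 3/(-3 + √(-3 - 1)) = 3/(-3 + √(-4)) = 3/(-3 + 2*I) = 3*((-3 - 2*I)/13) = 3*(-3 - 2*I)/13)
h(L)*(105 - 64) = (-9/13 - 6*I/13)*(105 - 64) = (-9/13 - 6*I/13)*41 = -369/13 - 246*I/13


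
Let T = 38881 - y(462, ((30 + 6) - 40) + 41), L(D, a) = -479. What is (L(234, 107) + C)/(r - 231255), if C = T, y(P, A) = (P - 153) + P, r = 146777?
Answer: -37631/84478 ≈ -0.44545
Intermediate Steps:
y(P, A) = -153 + 2*P (y(P, A) = (-153 + P) + P = -153 + 2*P)
T = 38110 (T = 38881 - (-153 + 2*462) = 38881 - (-153 + 924) = 38881 - 1*771 = 38881 - 771 = 38110)
C = 38110
(L(234, 107) + C)/(r - 231255) = (-479 + 38110)/(146777 - 231255) = 37631/(-84478) = 37631*(-1/84478) = -37631/84478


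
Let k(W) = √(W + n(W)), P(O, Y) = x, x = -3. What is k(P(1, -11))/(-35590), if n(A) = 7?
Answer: -1/17795 ≈ -5.6196e-5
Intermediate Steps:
P(O, Y) = -3
k(W) = √(7 + W) (k(W) = √(W + 7) = √(7 + W))
k(P(1, -11))/(-35590) = √(7 - 3)/(-35590) = √4*(-1/35590) = 2*(-1/35590) = -1/17795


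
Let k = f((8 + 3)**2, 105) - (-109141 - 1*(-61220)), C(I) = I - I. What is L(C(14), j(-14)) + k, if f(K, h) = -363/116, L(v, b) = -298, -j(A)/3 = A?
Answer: 5523905/116 ≈ 47620.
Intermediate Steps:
C(I) = 0
j(A) = -3*A
f(K, h) = -363/116 (f(K, h) = -363*1/116 = -363/116)
k = 5558473/116 (k = -363/116 - (-109141 - 1*(-61220)) = -363/116 - (-109141 + 61220) = -363/116 - 1*(-47921) = -363/116 + 47921 = 5558473/116 ≈ 47918.)
L(C(14), j(-14)) + k = -298 + 5558473/116 = 5523905/116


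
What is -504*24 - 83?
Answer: -12179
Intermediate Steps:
-504*24 - 83 = -126*96 - 83 = -12096 - 83 = -12179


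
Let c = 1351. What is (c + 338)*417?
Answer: 704313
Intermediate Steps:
(c + 338)*417 = (1351 + 338)*417 = 1689*417 = 704313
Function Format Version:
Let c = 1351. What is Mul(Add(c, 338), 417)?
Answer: 704313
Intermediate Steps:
Mul(Add(c, 338), 417) = Mul(Add(1351, 338), 417) = Mul(1689, 417) = 704313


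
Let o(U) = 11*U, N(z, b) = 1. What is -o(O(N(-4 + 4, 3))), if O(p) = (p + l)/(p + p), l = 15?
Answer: -88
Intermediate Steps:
O(p) = (15 + p)/(2*p) (O(p) = (p + 15)/(p + p) = (15 + p)/((2*p)) = (15 + p)*(1/(2*p)) = (15 + p)/(2*p))
-o(O(N(-4 + 4, 3))) = -11*(½)*(15 + 1)/1 = -11*(½)*1*16 = -11*8 = -1*88 = -88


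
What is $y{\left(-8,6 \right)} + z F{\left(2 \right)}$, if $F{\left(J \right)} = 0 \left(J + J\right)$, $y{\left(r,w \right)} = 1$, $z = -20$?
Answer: $1$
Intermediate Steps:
$F{\left(J \right)} = 0$ ($F{\left(J \right)} = 0 \cdot 2 J = 0$)
$y{\left(-8,6 \right)} + z F{\left(2 \right)} = 1 - 0 = 1 + 0 = 1$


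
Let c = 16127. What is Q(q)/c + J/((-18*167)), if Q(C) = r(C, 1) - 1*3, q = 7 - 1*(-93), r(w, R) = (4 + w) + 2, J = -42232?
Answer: 340692541/24238881 ≈ 14.056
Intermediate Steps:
r(w, R) = 6 + w
q = 100 (q = 7 + 93 = 100)
Q(C) = 3 + C (Q(C) = (6 + C) - 1*3 = (6 + C) - 3 = 3 + C)
Q(q)/c + J/((-18*167)) = (3 + 100)/16127 - 42232/((-18*167)) = 103*(1/16127) - 42232/(-3006) = 103/16127 - 42232*(-1/3006) = 103/16127 + 21116/1503 = 340692541/24238881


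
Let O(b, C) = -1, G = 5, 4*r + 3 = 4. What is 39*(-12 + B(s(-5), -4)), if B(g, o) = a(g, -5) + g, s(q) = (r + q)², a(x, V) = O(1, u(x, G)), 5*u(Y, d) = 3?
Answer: 5967/16 ≈ 372.94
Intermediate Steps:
r = ¼ (r = -¾ + (¼)*4 = -¾ + 1 = ¼ ≈ 0.25000)
u(Y, d) = ⅗ (u(Y, d) = (⅕)*3 = ⅗)
a(x, V) = -1
s(q) = (¼ + q)²
B(g, o) = -1 + g
39*(-12 + B(s(-5), -4)) = 39*(-12 + (-1 + (1 + 4*(-5))²/16)) = 39*(-12 + (-1 + (1 - 20)²/16)) = 39*(-12 + (-1 + (1/16)*(-19)²)) = 39*(-12 + (-1 + (1/16)*361)) = 39*(-12 + (-1 + 361/16)) = 39*(-12 + 345/16) = 39*(153/16) = 5967/16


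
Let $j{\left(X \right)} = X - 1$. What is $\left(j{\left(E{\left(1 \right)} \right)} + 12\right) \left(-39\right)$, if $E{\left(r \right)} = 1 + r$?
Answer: $-507$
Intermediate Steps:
$j{\left(X \right)} = -1 + X$
$\left(j{\left(E{\left(1 \right)} \right)} + 12\right) \left(-39\right) = \left(\left(-1 + \left(1 + 1\right)\right) + 12\right) \left(-39\right) = \left(\left(-1 + 2\right) + 12\right) \left(-39\right) = \left(1 + 12\right) \left(-39\right) = 13 \left(-39\right) = -507$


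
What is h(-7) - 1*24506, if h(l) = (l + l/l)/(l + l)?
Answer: -171539/7 ≈ -24506.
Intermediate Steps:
h(l) = (1 + l)/(2*l) (h(l) = (l + 1)/((2*l)) = (1 + l)*(1/(2*l)) = (1 + l)/(2*l))
h(-7) - 1*24506 = (1/2)*(1 - 7)/(-7) - 1*24506 = (1/2)*(-1/7)*(-6) - 24506 = 3/7 - 24506 = -171539/7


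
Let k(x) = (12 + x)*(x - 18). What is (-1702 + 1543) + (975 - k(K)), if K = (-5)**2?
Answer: 557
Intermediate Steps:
K = 25
k(x) = (-18 + x)*(12 + x) (k(x) = (12 + x)*(-18 + x) = (-18 + x)*(12 + x))
(-1702 + 1543) + (975 - k(K)) = (-1702 + 1543) + (975 - (-216 + 25**2 - 6*25)) = -159 + (975 - (-216 + 625 - 150)) = -159 + (975 - 1*259) = -159 + (975 - 259) = -159 + 716 = 557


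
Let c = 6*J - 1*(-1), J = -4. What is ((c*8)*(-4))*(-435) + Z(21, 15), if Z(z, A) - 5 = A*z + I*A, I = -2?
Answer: -319870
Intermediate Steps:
c = -23 (c = 6*(-4) - 1*(-1) = -24 + 1 = -23)
Z(z, A) = 5 - 2*A + A*z (Z(z, A) = 5 + (A*z - 2*A) = 5 + (-2*A + A*z) = 5 - 2*A + A*z)
((c*8)*(-4))*(-435) + Z(21, 15) = (-23*8*(-4))*(-435) + (5 - 2*15 + 15*21) = -184*(-4)*(-435) + (5 - 30 + 315) = 736*(-435) + 290 = -320160 + 290 = -319870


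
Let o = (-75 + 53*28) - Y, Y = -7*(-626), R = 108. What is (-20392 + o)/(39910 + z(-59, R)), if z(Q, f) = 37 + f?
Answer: -4673/8011 ≈ -0.58332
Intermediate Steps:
Y = 4382
o = -2973 (o = (-75 + 53*28) - 1*4382 = (-75 + 1484) - 4382 = 1409 - 4382 = -2973)
(-20392 + o)/(39910 + z(-59, R)) = (-20392 - 2973)/(39910 + (37 + 108)) = -23365/(39910 + 145) = -23365/40055 = -23365*1/40055 = -4673/8011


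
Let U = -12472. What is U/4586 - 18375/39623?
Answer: -289222903/90855539 ≈ -3.1833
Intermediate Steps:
U/4586 - 18375/39623 = -12472/4586 - 18375/39623 = -12472*1/4586 - 18375*1/39623 = -6236/2293 - 18375/39623 = -289222903/90855539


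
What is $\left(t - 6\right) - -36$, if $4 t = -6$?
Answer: $\frac{57}{2} \approx 28.5$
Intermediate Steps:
$t = - \frac{3}{2}$ ($t = \frac{1}{4} \left(-6\right) = - \frac{3}{2} \approx -1.5$)
$\left(t - 6\right) - -36 = \left(- \frac{3}{2} - 6\right) - -36 = \left(- \frac{3}{2} - 6\right) + 36 = - \frac{15}{2} + 36 = \frac{57}{2}$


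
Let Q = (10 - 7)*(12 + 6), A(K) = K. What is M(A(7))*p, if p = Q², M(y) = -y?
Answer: -20412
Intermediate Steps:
Q = 54 (Q = 3*18 = 54)
p = 2916 (p = 54² = 2916)
M(A(7))*p = -1*7*2916 = -7*2916 = -20412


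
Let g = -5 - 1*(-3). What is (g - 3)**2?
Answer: 25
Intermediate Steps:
g = -2 (g = -5 + 3 = -2)
(g - 3)**2 = (-2 - 3)**2 = (-5)**2 = 25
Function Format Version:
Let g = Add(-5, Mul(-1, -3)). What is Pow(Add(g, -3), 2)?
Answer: 25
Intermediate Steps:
g = -2 (g = Add(-5, 3) = -2)
Pow(Add(g, -3), 2) = Pow(Add(-2, -3), 2) = Pow(-5, 2) = 25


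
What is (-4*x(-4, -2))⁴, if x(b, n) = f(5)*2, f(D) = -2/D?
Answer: 65536/625 ≈ 104.86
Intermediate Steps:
x(b, n) = -⅘ (x(b, n) = -2/5*2 = -2*⅕*2 = -⅖*2 = -⅘)
(-4*x(-4, -2))⁴ = (-4*(-⅘))⁴ = (16/5)⁴ = 65536/625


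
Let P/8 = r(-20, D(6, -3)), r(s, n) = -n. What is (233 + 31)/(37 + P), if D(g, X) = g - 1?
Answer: -88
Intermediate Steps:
D(g, X) = -1 + g
P = -40 (P = 8*(-(-1 + 6)) = 8*(-1*5) = 8*(-5) = -40)
(233 + 31)/(37 + P) = (233 + 31)/(37 - 40) = 264/(-3) = 264*(-⅓) = -88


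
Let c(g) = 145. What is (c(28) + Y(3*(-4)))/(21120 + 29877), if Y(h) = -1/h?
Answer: 1741/611964 ≈ 0.0028449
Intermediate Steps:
(c(28) + Y(3*(-4)))/(21120 + 29877) = (145 - 1/(3*(-4)))/(21120 + 29877) = (145 - 1/(-12))/50997 = (145 - 1*(-1/12))*(1/50997) = (145 + 1/12)*(1/50997) = (1741/12)*(1/50997) = 1741/611964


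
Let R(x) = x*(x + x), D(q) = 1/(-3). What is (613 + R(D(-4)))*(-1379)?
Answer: -7610701/9 ≈ -8.4563e+5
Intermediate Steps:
D(q) = -1/3
R(x) = 2*x**2 (R(x) = x*(2*x) = 2*x**2)
(613 + R(D(-4)))*(-1379) = (613 + 2*(-1/3)**2)*(-1379) = (613 + 2*(1/9))*(-1379) = (613 + 2/9)*(-1379) = (5519/9)*(-1379) = -7610701/9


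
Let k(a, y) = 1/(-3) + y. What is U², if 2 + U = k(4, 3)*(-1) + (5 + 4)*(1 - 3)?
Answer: 4624/9 ≈ 513.78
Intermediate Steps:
k(a, y) = -⅓ + y (k(a, y) = 1*(-⅓) + y = -⅓ + y)
U = -68/3 (U = -2 + ((-⅓ + 3)*(-1) + (5 + 4)*(1 - 3)) = -2 + ((8/3)*(-1) + 9*(-2)) = -2 + (-8/3 - 18) = -2 - 62/3 = -68/3 ≈ -22.667)
U² = (-68/3)² = 4624/9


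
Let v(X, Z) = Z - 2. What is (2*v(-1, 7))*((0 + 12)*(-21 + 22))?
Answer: 120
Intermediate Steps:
v(X, Z) = -2 + Z
(2*v(-1, 7))*((0 + 12)*(-21 + 22)) = (2*(-2 + 7))*((0 + 12)*(-21 + 22)) = (2*5)*(12*1) = 10*12 = 120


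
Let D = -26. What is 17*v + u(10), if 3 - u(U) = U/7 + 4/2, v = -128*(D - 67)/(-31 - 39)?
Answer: -14457/5 ≈ -2891.4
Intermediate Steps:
v = -5952/35 (v = -128*(-26 - 67)/(-31 - 39) = -128/((-70/(-93))) = -128/((-70*(-1/93))) = -128/70/93 = -128*93/70 = -5952/35 ≈ -170.06)
u(U) = 1 - U/7 (u(U) = 3 - (U/7 + 4/2) = 3 - (U*(⅐) + 4*(½)) = 3 - (U/7 + 2) = 3 - (2 + U/7) = 3 + (-2 - U/7) = 1 - U/7)
17*v + u(10) = 17*(-5952/35) + (1 - ⅐*10) = -101184/35 + (1 - 10/7) = -101184/35 - 3/7 = -14457/5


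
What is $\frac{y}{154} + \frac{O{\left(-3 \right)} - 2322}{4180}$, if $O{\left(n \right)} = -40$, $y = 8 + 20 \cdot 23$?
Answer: $\frac{36193}{14630} \approx 2.4739$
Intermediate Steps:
$y = 468$ ($y = 8 + 460 = 468$)
$\frac{y}{154} + \frac{O{\left(-3 \right)} - 2322}{4180} = \frac{468}{154} + \frac{-40 - 2322}{4180} = 468 \cdot \frac{1}{154} - \frac{1181}{2090} = \frac{234}{77} - \frac{1181}{2090} = \frac{36193}{14630}$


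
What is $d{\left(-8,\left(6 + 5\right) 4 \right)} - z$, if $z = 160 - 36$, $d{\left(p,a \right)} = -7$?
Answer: $-131$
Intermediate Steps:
$z = 124$ ($z = 160 - 36 = 124$)
$d{\left(-8,\left(6 + 5\right) 4 \right)} - z = -7 - 124 = -131$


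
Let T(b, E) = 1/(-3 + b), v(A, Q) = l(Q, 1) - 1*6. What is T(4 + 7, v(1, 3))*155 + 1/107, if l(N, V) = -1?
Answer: 16593/856 ≈ 19.384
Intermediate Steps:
v(A, Q) = -7 (v(A, Q) = -1 - 1*6 = -1 - 6 = -7)
T(4 + 7, v(1, 3))*155 + 1/107 = 155/(-3 + (4 + 7)) + 1/107 = 155/(-3 + 11) + 1/107 = 155/8 + 1/107 = 16593/856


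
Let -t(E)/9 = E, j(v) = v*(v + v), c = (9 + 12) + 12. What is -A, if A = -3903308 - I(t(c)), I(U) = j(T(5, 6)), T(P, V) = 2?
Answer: 3903316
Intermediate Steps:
c = 33 (c = 21 + 12 = 33)
j(v) = 2*v**2 (j(v) = v*(2*v) = 2*v**2)
t(E) = -9*E
I(U) = 8 (I(U) = 2*2**2 = 2*4 = 8)
A = -3903316 (A = -3903308 - 1*8 = -3903308 - 8 = -3903316)
-A = -1*(-3903316) = 3903316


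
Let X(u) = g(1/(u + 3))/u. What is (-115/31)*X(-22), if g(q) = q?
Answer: -115/12958 ≈ -0.0088748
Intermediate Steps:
X(u) = 1/(u*(3 + u)) (X(u) = 1/((u + 3)*u) = 1/((3 + u)*u) = 1/(u*(3 + u)))
(-115/31)*X(-22) = (-115/31)*(1/((-22)*(3 - 22))) = (-115*1/31)*(-1/22/(-19)) = -(-115)*(-1)/(682*19) = -115/31*1/418 = -115/12958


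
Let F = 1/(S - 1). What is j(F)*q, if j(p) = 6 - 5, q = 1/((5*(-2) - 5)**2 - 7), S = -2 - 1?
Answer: 1/218 ≈ 0.0045872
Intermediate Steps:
S = -3
q = 1/218 (q = 1/((-10 - 5)**2 - 7) = 1/((-15)**2 - 7) = 1/(225 - 7) = 1/218 ≈ 0.0045872)
F = -1/4 (F = 1/(-3 - 1) = 1/(-4) = -1/4 ≈ -0.25000)
j(p) = 1
j(F)*q = 1*(1/218) = 1/218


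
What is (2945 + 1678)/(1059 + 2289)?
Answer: 1541/1116 ≈ 1.3808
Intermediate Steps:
(2945 + 1678)/(1059 + 2289) = 4623/3348 = 4623*(1/3348) = 1541/1116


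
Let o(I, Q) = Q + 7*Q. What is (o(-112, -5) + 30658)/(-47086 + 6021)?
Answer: -30618/41065 ≈ -0.74560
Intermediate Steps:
o(I, Q) = 8*Q
(o(-112, -5) + 30658)/(-47086 + 6021) = (8*(-5) + 30658)/(-47086 + 6021) = (-40 + 30658)/(-41065) = 30618*(-1/41065) = -30618/41065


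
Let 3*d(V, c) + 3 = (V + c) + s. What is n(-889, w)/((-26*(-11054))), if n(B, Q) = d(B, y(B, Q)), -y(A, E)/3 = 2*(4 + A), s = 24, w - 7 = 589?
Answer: 2221/431106 ≈ 0.0051519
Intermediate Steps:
w = 596 (w = 7 + 589 = 596)
y(A, E) = -24 - 6*A (y(A, E) = -6*(4 + A) = -3*(8 + 2*A) = -24 - 6*A)
d(V, c) = 7 + V/3 + c/3 (d(V, c) = -1 + ((V + c) + 24)/3 = -1 + (24 + V + c)/3 = -1 + (8 + V/3 + c/3) = 7 + V/3 + c/3)
n(B, Q) = -1 - 5*B/3 (n(B, Q) = 7 + B/3 + (-24 - 6*B)/3 = 7 + B/3 + (-8 - 2*B) = -1 - 5*B/3)
n(-889, w)/((-26*(-11054))) = (-1 - 5/3*(-889))/((-26*(-11054))) = (-1 + 4445/3)/287404 = (4442/3)*(1/287404) = 2221/431106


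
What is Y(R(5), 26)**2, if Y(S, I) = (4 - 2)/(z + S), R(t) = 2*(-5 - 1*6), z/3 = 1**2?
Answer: 4/361 ≈ 0.011080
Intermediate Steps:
z = 3 (z = 3*1**2 = 3*1 = 3)
R(t) = -22 (R(t) = 2*(-5 - 6) = 2*(-11) = -22)
Y(S, I) = 2/(3 + S) (Y(S, I) = (4 - 2)/(3 + S) = 2/(3 + S))
Y(R(5), 26)**2 = (2/(3 - 22))**2 = (2/(-19))**2 = (2*(-1/19))**2 = (-2/19)**2 = 4/361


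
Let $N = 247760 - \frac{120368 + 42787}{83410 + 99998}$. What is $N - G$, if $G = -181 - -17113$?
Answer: $\frac{14111846223}{61136} \approx 2.3083 \cdot 10^{5}$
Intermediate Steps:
$G = 16932$ ($G = -181 + 17113 = 16932$)
$N = \frac{15147000975}{61136}$ ($N = 247760 - \frac{163155}{183408} = 247760 - 163155 \cdot \frac{1}{183408} = 247760 - \frac{54385}{61136} = \frac{15147000975}{61136} \approx 2.4776 \cdot 10^{5}$)
$N - G = \frac{15147000975}{61136} - 16932 = \frac{14111846223}{61136}$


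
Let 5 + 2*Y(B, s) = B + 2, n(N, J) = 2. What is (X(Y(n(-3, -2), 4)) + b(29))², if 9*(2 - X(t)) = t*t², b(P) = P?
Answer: 4986289/5184 ≈ 961.86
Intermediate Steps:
Y(B, s) = -3/2 + B/2 (Y(B, s) = -5/2 + (B + 2)/2 = -5/2 + (2 + B)/2 = -5/2 + (1 + B/2) = -3/2 + B/2)
X(t) = 2 - t³/9 (X(t) = 2 - t*t²/9 = 2 - t³/9)
(X(Y(n(-3, -2), 4)) + b(29))² = ((2 - (-3/2 + (½)*2)³/9) + 29)² = ((2 - (-3/2 + 1)³/9) + 29)² = ((2 - (-½)³/9) + 29)² = ((2 - ⅑*(-⅛)) + 29)² = ((2 + 1/72) + 29)² = (145/72 + 29)² = (2233/72)² = 4986289/5184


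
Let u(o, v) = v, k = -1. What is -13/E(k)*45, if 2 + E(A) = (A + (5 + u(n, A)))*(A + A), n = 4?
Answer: 585/8 ≈ 73.125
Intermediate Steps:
E(A) = -2 + 2*A*(5 + 2*A) (E(A) = -2 + (A + (5 + A))*(A + A) = -2 + (5 + 2*A)*(2*A) = -2 + 2*A*(5 + 2*A))
-13/E(k)*45 = -13/(-2 + 4*(-1)**2 + 10*(-1))*45 = -13/(-2 + 4*1 - 10)*45 = -13/(-2 + 4 - 10)*45 = -13/(-8)*45 = -13*(-1/8)*45 = (13/8)*45 = 585/8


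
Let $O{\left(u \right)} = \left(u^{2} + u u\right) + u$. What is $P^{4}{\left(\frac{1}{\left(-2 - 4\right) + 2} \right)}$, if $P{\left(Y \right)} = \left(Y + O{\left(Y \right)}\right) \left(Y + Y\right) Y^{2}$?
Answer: $\frac{81}{4294967296} \approx 1.8859 \cdot 10^{-8}$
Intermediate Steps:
$O{\left(u \right)} = u + 2 u^{2}$ ($O{\left(u \right)} = \left(u^{2} + u^{2}\right) + u = 2 u^{2} + u = u + 2 u^{2}$)
$P{\left(Y \right)} = 2 Y^{3} \left(Y + Y \left(1 + 2 Y\right)\right)$ ($P{\left(Y \right)} = \left(Y + Y \left(1 + 2 Y\right)\right) \left(Y + Y\right) Y^{2} = \left(Y + Y \left(1 + 2 Y\right)\right) 2 Y Y^{2} = 2 Y \left(Y + Y \left(1 + 2 Y\right)\right) Y^{2} = 2 Y^{3} \left(Y + Y \left(1 + 2 Y\right)\right)$)
$P^{4}{\left(\frac{1}{\left(-2 - 4\right) + 2} \right)} = \left(4 \left(\frac{1}{\left(-2 - 4\right) + 2}\right)^{4} \left(1 + \frac{1}{\left(-2 - 4\right) + 2}\right)\right)^{4} = \left(4 \left(\frac{1}{-6 + 2}\right)^{4} \left(1 + \frac{1}{-6 + 2}\right)\right)^{4} = \left(4 \left(\frac{1}{-4}\right)^{4} \left(1 + \frac{1}{-4}\right)\right)^{4} = \left(4 \left(- \frac{1}{4}\right)^{4} \left(1 - \frac{1}{4}\right)\right)^{4} = \left(4 \cdot \frac{1}{256} \cdot \frac{3}{4}\right)^{4} = \left(\frac{3}{256}\right)^{4} = \frac{81}{4294967296}$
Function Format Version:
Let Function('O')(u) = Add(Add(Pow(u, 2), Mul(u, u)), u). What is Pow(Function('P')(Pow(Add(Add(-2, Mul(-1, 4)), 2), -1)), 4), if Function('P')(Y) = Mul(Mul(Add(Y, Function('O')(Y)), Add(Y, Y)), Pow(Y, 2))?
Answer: Rational(81, 4294967296) ≈ 1.8859e-8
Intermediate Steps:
Function('O')(u) = Add(u, Mul(2, Pow(u, 2))) (Function('O')(u) = Add(Add(Pow(u, 2), Pow(u, 2)), u) = Add(Mul(2, Pow(u, 2)), u) = Add(u, Mul(2, Pow(u, 2))))
Function('P')(Y) = Mul(2, Pow(Y, 3), Add(Y, Mul(Y, Add(1, Mul(2, Y))))) (Function('P')(Y) = Mul(Mul(Add(Y, Mul(Y, Add(1, Mul(2, Y)))), Add(Y, Y)), Pow(Y, 2)) = Mul(Mul(Add(Y, Mul(Y, Add(1, Mul(2, Y)))), Mul(2, Y)), Pow(Y, 2)) = Mul(Mul(2, Y, Add(Y, Mul(Y, Add(1, Mul(2, Y))))), Pow(Y, 2)) = Mul(2, Pow(Y, 3), Add(Y, Mul(Y, Add(1, Mul(2, Y))))))
Pow(Function('P')(Pow(Add(Add(-2, Mul(-1, 4)), 2), -1)), 4) = Pow(Mul(4, Pow(Pow(Add(Add(-2, Mul(-1, 4)), 2), -1), 4), Add(1, Pow(Add(Add(-2, Mul(-1, 4)), 2), -1))), 4) = Pow(Mul(4, Pow(Pow(Add(Add(-2, -4), 2), -1), 4), Add(1, Pow(Add(Add(-2, -4), 2), -1))), 4) = Pow(Mul(4, Pow(Pow(Add(-6, 2), -1), 4), Add(1, Pow(Add(-6, 2), -1))), 4) = Pow(Mul(4, Pow(Pow(-4, -1), 4), Add(1, Pow(-4, -1))), 4) = Pow(Mul(4, Pow(Rational(-1, 4), 4), Add(1, Rational(-1, 4))), 4) = Pow(Mul(4, Rational(1, 256), Rational(3, 4)), 4) = Pow(Rational(3, 256), 4) = Rational(81, 4294967296)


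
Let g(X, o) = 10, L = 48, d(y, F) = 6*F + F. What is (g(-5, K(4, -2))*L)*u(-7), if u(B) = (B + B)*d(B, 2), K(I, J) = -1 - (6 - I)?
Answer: -94080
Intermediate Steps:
K(I, J) = -7 + I (K(I, J) = -1 + (-6 + I) = -7 + I)
d(y, F) = 7*F
u(B) = 28*B (u(B) = (B + B)*(7*2) = (2*B)*14 = 28*B)
(g(-5, K(4, -2))*L)*u(-7) = (10*48)*(28*(-7)) = 480*(-196) = -94080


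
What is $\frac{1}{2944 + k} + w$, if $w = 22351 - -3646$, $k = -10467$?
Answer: $\frac{195575430}{7523} \approx 25997.0$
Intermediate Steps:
$w = 25997$ ($w = 22351 + 3646 = 25997$)
$\frac{1}{2944 + k} + w = \frac{1}{2944 - 10467} + 25997 = \frac{1}{-7523} + 25997 = - \frac{1}{7523} + 25997 = \frac{195575430}{7523}$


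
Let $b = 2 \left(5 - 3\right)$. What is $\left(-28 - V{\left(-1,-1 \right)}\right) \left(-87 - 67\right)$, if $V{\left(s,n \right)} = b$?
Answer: $4928$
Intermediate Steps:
$b = 4$ ($b = 2 \cdot 2 = 4$)
$V{\left(s,n \right)} = 4$
$\left(-28 - V{\left(-1,-1 \right)}\right) \left(-87 - 67\right) = \left(-28 - 4\right) \left(-87 - 67\right) = \left(-28 - 4\right) \left(-154\right) = \left(-32\right) \left(-154\right) = 4928$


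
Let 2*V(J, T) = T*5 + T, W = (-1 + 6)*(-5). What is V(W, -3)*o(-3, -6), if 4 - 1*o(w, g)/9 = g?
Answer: -810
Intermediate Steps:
W = -25 (W = 5*(-5) = -25)
o(w, g) = 36 - 9*g
V(J, T) = 3*T (V(J, T) = (T*5 + T)/2 = (5*T + T)/2 = (6*T)/2 = 3*T)
V(W, -3)*o(-3, -6) = (3*(-3))*(36 - 9*(-6)) = -9*(36 + 54) = -9*90 = -810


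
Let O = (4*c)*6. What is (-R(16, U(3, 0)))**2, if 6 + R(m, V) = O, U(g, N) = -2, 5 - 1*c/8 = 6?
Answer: 39204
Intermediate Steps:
c = -8 (c = 40 - 8*6 = 40 - 48 = -8)
O = -192 (O = (4*(-8))*6 = -32*6 = -192)
R(m, V) = -198 (R(m, V) = -6 - 192 = -198)
(-R(16, U(3, 0)))**2 = (-1*(-198))**2 = 198**2 = 39204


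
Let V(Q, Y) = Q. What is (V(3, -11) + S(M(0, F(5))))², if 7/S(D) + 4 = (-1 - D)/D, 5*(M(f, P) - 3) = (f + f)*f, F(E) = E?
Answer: 729/256 ≈ 2.8477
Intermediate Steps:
M(f, P) = 3 + 2*f²/5 (M(f, P) = 3 + ((f + f)*f)/5 = 3 + ((2*f)*f)/5 = 3 + (2*f²)/5 = 3 + 2*f²/5)
S(D) = 7/(-4 + (-1 - D)/D)
(V(3, -11) + S(M(0, F(5))))² = (3 - 7*(3 + (⅖)*0²)/(1 + 5*(3 + (⅖)*0²)))² = (3 - 7*(3 + (⅖)*0)/(1 + 5*(3 + (⅖)*0)))² = (3 - 7*(3 + 0)/(1 + 5*(3 + 0)))² = (3 - 7*3/(1 + 5*3))² = (3 - 7*3/(1 + 15))² = (3 - 7*3/16)² = (3 - 7*3*1/16)² = (3 - 21/16)² = (27/16)² = 729/256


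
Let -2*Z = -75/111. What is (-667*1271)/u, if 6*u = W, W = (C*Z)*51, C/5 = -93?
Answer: 4047356/6375 ≈ 634.88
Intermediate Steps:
Z = 25/74 (Z = -(-75)/(2*111) = -½*(-25/37) = 25/74 ≈ 0.33784)
C = -465 (C = 5*(-93) = -465)
W = -592875/74 (W = -465*25/74*51 = -11625/74*51 = -592875/74 ≈ -8011.8)
u = -197625/148 (u = (⅙)*(-592875/74) = -197625/148 ≈ -1335.3)
(-667*1271)/u = (-667*1271)/(-197625/148) = -847757*(-148/197625) = 4047356/6375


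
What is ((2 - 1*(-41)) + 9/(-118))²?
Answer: 25654225/13924 ≈ 1842.4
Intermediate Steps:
((2 - 1*(-41)) + 9/(-118))² = ((2 + 41) + 9*(-1/118))² = (43 - 9/118)² = (5065/118)² = 25654225/13924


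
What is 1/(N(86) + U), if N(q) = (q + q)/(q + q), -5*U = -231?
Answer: 5/236 ≈ 0.021186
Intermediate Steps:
U = 231/5 (U = -⅕*(-231) = 231/5 ≈ 46.200)
N(q) = 1 (N(q) = (2*q)/((2*q)) = (2*q)*(1/(2*q)) = 1)
1/(N(86) + U) = 1/(1 + 231/5) = 1/(236/5) = 5/236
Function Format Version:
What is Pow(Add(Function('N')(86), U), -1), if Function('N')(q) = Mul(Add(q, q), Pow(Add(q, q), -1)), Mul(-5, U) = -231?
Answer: Rational(5, 236) ≈ 0.021186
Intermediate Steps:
U = Rational(231, 5) (U = Mul(Rational(-1, 5), -231) = Rational(231, 5) ≈ 46.200)
Function('N')(q) = 1 (Function('N')(q) = Mul(Mul(2, q), Pow(Mul(2, q), -1)) = Mul(Mul(2, q), Mul(Rational(1, 2), Pow(q, -1))) = 1)
Pow(Add(Function('N')(86), U), -1) = Pow(Add(1, Rational(231, 5)), -1) = Pow(Rational(236, 5), -1) = Rational(5, 236)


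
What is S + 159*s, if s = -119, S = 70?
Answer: -18851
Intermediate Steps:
S + 159*s = 70 + 159*(-119) = 70 - 18921 = -18851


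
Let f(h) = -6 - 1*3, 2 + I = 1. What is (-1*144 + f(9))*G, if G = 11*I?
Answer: 1683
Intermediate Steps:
I = -1 (I = -2 + 1 = -1)
f(h) = -9 (f(h) = -6 - 3 = -9)
G = -11 (G = 11*(-1) = -11)
(-1*144 + f(9))*G = (-1*144 - 9)*(-11) = (-144 - 9)*(-11) = -153*(-11) = 1683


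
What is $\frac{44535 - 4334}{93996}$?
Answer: $\frac{5743}{13428} \approx 0.42769$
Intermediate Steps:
$\frac{44535 - 4334}{93996} = 40201 \cdot \frac{1}{93996} = \frac{5743}{13428}$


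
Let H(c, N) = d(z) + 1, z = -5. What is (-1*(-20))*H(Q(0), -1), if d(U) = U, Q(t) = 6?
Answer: -80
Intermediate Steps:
H(c, N) = -4 (H(c, N) = -5 + 1 = -4)
(-1*(-20))*H(Q(0), -1) = -1*(-20)*(-4) = 20*(-4) = -80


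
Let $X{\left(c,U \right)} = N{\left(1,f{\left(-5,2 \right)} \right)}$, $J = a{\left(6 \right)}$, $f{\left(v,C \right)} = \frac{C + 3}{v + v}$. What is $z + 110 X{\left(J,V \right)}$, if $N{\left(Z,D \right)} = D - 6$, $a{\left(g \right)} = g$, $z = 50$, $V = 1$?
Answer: $-665$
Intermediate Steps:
$f{\left(v,C \right)} = \frac{3 + C}{2 v}$
$J = 6$
$N{\left(Z,D \right)} = -6 + D$ ($N{\left(Z,D \right)} = D - 6 = -6 + D$)
$X{\left(c,U \right)} = - \frac{13}{2}$ ($X{\left(c,U \right)} = -6 + \frac{3 + 2}{2 \left(-5\right)} = -6 + \frac{1}{2} \left(- \frac{1}{5}\right) 5 = -6 - \frac{1}{2} = - \frac{13}{2}$)
$z + 110 X{\left(J,V \right)} = 50 + 110 \left(- \frac{13}{2}\right) = 50 - 715 = -665$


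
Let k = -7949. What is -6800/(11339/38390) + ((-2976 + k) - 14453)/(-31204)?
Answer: -8261236153/358846 ≈ -23022.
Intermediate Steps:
-6800/(11339/38390) + ((-2976 + k) - 14453)/(-31204) = -6800/(11339/38390) + ((-2976 - 7949) - 14453)/(-31204) = -6800/(11339*(1/38390)) + (-10925 - 14453)*(-1/31204) = -6800/11339/38390 - 25378*(-1/31204) = -6800*38390/11339 + 12689/15602 = -15356000/667 + 12689/15602 = -8261236153/358846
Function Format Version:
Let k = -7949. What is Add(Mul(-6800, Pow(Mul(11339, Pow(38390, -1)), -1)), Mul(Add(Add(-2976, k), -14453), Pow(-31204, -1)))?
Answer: Rational(-8261236153, 358846) ≈ -23022.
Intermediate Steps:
Add(Mul(-6800, Pow(Mul(11339, Pow(38390, -1)), -1)), Mul(Add(Add(-2976, k), -14453), Pow(-31204, -1))) = Add(Mul(-6800, Pow(Mul(11339, Pow(38390, -1)), -1)), Mul(Add(Add(-2976, -7949), -14453), Pow(-31204, -1))) = Add(Mul(-6800, Pow(Mul(11339, Rational(1, 38390)), -1)), Mul(Add(-10925, -14453), Rational(-1, 31204))) = Add(Mul(-6800, Pow(Rational(11339, 38390), -1)), Mul(-25378, Rational(-1, 31204))) = Add(Mul(-6800, Rational(38390, 11339)), Rational(12689, 15602)) = Add(Rational(-15356000, 667), Rational(12689, 15602)) = Rational(-8261236153, 358846)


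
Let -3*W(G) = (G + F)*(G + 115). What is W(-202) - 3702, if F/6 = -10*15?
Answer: -35660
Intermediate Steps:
F = -900 (F = 6*(-10*15) = 6*(-150) = -900)
W(G) = -(-900 + G)*(115 + G)/3 (W(G) = -(G - 900)*(G + 115)/3 = -(-900 + G)*(115 + G)/3)
W(-202) - 3702 = (34500 - 1/3*(-202)**2 + (785/3)*(-202)) - 3702 = (34500 - 1/3*40804 - 158570/3) - 3702 = (34500 - 40804/3 - 158570/3) - 3702 = -31958 - 3702 = -35660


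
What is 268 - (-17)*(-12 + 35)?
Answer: 659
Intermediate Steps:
268 - (-17)*(-12 + 35) = 268 - (-17)*23 = 268 - 1*(-391) = 268 + 391 = 659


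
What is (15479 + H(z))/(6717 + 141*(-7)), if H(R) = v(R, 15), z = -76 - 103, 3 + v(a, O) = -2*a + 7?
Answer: 15841/5730 ≈ 2.7646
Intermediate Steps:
v(a, O) = 4 - 2*a (v(a, O) = -3 + (-2*a + 7) = -3 + (7 - 2*a) = 4 - 2*a)
z = -179
H(R) = 4 - 2*R
(15479 + H(z))/(6717 + 141*(-7)) = (15479 + (4 - 2*(-179)))/(6717 + 141*(-7)) = (15479 + (4 + 358))/(6717 - 987) = (15479 + 362)/5730 = 15841*(1/5730) = 15841/5730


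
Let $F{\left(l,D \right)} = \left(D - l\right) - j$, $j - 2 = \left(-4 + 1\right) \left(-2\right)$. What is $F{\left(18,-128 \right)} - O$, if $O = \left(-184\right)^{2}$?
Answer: $-34010$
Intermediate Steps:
$j = 8$ ($j = 2 + \left(-4 + 1\right) \left(-2\right) = 2 - -6 = 2 + 6 = 8$)
$O = 33856$
$F{\left(l,D \right)} = -8 + D - l$ ($F{\left(l,D \right)} = \left(D - l\right) - 8 = -8 + D - l$)
$F{\left(18,-128 \right)} - O = \left(-8 - 128 - 18\right) - 33856 = -154 - 33856 = -34010$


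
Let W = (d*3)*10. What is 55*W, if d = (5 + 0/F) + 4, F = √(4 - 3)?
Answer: 14850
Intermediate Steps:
F = 1 (F = √1 = 1)
d = 9 (d = (5 + 0/1) + 4 = (5 + 0*1) + 4 = (5 + 0) + 4 = 5 + 4 = 9)
W = 270 (W = (9*3)*10 = 27*10 = 270)
55*W = 55*270 = 14850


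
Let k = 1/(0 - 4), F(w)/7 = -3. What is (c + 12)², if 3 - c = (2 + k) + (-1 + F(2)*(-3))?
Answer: 38025/16 ≈ 2376.6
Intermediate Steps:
F(w) = -21 (F(w) = 7*(-3) = -21)
k = -¼ (k = 1/(-4) = -¼ ≈ -0.25000)
c = -243/4 (c = 3 - ((2 - ¼) + (-1 - 21*(-3))) = 3 - (7/4 + (-1 + 63)) = 3 - (7/4 + 62) = 3 - 1*255/4 = 3 - 255/4 = -243/4 ≈ -60.750)
(c + 12)² = (-243/4 + 12)² = (-195/4)² = 38025/16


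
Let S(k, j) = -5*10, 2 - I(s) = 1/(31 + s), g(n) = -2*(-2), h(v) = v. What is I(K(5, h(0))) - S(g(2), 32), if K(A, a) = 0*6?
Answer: 1611/31 ≈ 51.968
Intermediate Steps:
K(A, a) = 0
g(n) = 4
I(s) = 2 - 1/(31 + s)
S(k, j) = -50
I(K(5, h(0))) - S(g(2), 32) = (61 + 2*0)/(31 + 0) - 1*(-50) = (61 + 0)/31 + 50 = (1/31)*61 + 50 = 61/31 + 50 = 1611/31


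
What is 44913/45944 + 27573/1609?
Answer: 1339078929/73923896 ≈ 18.114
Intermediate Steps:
44913/45944 + 27573/1609 = 1339078929/73923896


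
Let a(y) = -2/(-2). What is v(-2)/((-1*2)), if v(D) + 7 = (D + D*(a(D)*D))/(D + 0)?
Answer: 4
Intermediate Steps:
a(y) = 1 (a(y) = -2*(-½) = 1)
v(D) = -7 + (D + D²)/D (v(D) = -7 + (D + D*(1*D))/(D + 0) = -7 + (D + D*D)/D = -7 + (D + D²)/D)
v(-2)/((-1*2)) = (-6 - 2)/((-1*2)) = -8/(-2) = -½*(-8) = 4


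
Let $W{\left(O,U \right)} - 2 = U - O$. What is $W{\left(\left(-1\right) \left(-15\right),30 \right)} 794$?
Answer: $13498$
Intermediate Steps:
$W{\left(O,U \right)} = 2 + U - O$ ($W{\left(O,U \right)} = 2 - \left(O - U\right) = 2 + U - O$)
$W{\left(\left(-1\right) \left(-15\right),30 \right)} 794 = \left(2 + 30 - \left(-1\right) \left(-15\right)\right) 794 = \left(2 + 30 - 15\right) 794 = 17 \cdot 794 = 13498$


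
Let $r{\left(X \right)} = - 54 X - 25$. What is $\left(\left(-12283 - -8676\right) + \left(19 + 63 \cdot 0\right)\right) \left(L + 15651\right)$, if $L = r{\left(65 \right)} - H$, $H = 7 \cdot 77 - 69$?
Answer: $-41785848$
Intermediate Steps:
$r{\left(X \right)} = -25 - 54 X$ ($r{\left(X \right)} = - 54 X - 25 = -25 - 54 X$)
$H = 470$ ($H = 539 - 69 = 470$)
$L = -4005$ ($L = \left(-25 - 3510\right) - 470 = -3535 - 470 = -4005$)
$\left(\left(-12283 - -8676\right) + \left(19 + 63 \cdot 0\right)\right) \left(L + 15651\right) = \left(\left(-12283 - -8676\right) + \left(19 + 63 \cdot 0\right)\right) \left(-4005 + 15651\right) = \left(\left(-12283 + 8676\right) + \left(19 + 0\right)\right) 11646 = \left(-3607 + 19\right) 11646 = \left(-3588\right) 11646 = -41785848$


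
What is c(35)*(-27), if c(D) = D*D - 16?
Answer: -32643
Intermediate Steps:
c(D) = -16 + D² (c(D) = D² - 16 = -16 + D²)
c(35)*(-27) = (-16 + 35²)*(-27) = (-16 + 1225)*(-27) = 1209*(-27) = -32643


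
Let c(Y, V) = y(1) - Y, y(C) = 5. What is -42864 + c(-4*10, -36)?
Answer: -42819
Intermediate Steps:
c(Y, V) = 5 - Y
-42864 + c(-4*10, -36) = -42864 + (5 - (-4)*10) = -42864 + (5 - 1*(-40)) = -42864 + (5 + 40) = -42864 + 45 = -42819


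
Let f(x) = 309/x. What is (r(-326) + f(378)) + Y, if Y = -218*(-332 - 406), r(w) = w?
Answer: 20230411/126 ≈ 1.6056e+5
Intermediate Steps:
Y = 160884 (Y = -218*(-738) = 160884)
(r(-326) + f(378)) + Y = (-326 + 309/378) + 160884 = (-326 + 309*(1/378)) + 160884 = (-326 + 103/126) + 160884 = -40973/126 + 160884 = 20230411/126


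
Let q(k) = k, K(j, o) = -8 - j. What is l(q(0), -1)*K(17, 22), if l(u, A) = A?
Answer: 25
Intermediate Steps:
l(q(0), -1)*K(17, 22) = -(-8 - 1*17) = -(-8 - 17) = -1*(-25) = 25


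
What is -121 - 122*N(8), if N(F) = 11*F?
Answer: -10857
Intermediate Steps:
-121 - 122*N(8) = -121 - 1342*8 = -121 - 122*88 = -121 - 10736 = -10857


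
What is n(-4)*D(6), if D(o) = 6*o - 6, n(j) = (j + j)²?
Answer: 1920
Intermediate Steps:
n(j) = 4*j² (n(j) = (2*j)² = 4*j²)
D(o) = -6 + 6*o
n(-4)*D(6) = (4*(-4)²)*(-6 + 6*6) = (4*16)*(-6 + 36) = 64*30 = 1920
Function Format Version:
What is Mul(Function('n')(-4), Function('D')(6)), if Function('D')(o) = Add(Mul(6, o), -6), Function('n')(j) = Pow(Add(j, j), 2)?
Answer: 1920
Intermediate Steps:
Function('n')(j) = Mul(4, Pow(j, 2)) (Function('n')(j) = Pow(Mul(2, j), 2) = Mul(4, Pow(j, 2)))
Function('D')(o) = Add(-6, Mul(6, o))
Mul(Function('n')(-4), Function('D')(6)) = Mul(Mul(4, Pow(-4, 2)), Add(-6, Mul(6, 6))) = Mul(Mul(4, 16), Add(-6, 36)) = Mul(64, 30) = 1920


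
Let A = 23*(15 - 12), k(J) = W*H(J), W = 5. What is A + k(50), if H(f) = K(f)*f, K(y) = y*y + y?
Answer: 637569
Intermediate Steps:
K(y) = y + y² (K(y) = y² + y = y + y²)
H(f) = f²*(1 + f) (H(f) = (f*(1 + f))*f = f²*(1 + f))
k(J) = 5*J²*(1 + J) (k(J) = 5*(J²*(1 + J)) = 5*J²*(1 + J))
A = 69 (A = 23*3 = 69)
A + k(50) = 69 + 5*50²*(1 + 50) = 69 + 5*2500*51 = 69 + 637500 = 637569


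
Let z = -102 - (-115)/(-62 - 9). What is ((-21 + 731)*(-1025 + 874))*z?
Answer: 11109070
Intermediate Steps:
z = -7357/71 (z = -102 - (-115)/(-71) = -102 - (-115)*(-1)/71 = -102 - 1*115/71 = -102 - 115/71 = -7357/71 ≈ -103.62)
((-21 + 731)*(-1025 + 874))*z = ((-21 + 731)*(-1025 + 874))*(-7357/71) = (710*(-151))*(-7357/71) = -107210*(-7357/71) = 11109070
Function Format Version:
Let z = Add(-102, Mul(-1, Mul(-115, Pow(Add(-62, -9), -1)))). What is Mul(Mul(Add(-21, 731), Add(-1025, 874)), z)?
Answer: 11109070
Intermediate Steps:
z = Rational(-7357, 71) (z = Add(-102, Mul(-1, Mul(-115, Pow(-71, -1)))) = Add(-102, Mul(-1, Mul(-115, Rational(-1, 71)))) = Add(-102, Mul(-1, Rational(115, 71))) = Add(-102, Rational(-115, 71)) = Rational(-7357, 71) ≈ -103.62)
Mul(Mul(Add(-21, 731), Add(-1025, 874)), z) = Mul(Mul(Add(-21, 731), Add(-1025, 874)), Rational(-7357, 71)) = Mul(Mul(710, -151), Rational(-7357, 71)) = Mul(-107210, Rational(-7357, 71)) = 11109070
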